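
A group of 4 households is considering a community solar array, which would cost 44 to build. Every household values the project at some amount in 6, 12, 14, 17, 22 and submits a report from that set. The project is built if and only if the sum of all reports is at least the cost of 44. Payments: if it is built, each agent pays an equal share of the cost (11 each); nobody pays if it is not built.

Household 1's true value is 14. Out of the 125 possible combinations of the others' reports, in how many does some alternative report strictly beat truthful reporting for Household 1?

Others report (6, 6, 12): truth gives 0; report 22 gives 3 > 0. Violating.
Others report (6, 6, 14): truth gives 0; report 22 gives 3 > 0. Violating.
Others report (6, 6, 17): truth gives 0; report 17 gives 3 > 0. Violating.
Others report (6, 12, 6): truth gives 0; report 22 gives 3 > 0. Violating.
Others report (6, 6, 6): truth gives 0; no alternative beats it.
Others report (6, 6, 22): truth gives 3; no alternative beats it.
(Checking all 125 profiles: 9 have a profitable deviation, 116 do not.)

9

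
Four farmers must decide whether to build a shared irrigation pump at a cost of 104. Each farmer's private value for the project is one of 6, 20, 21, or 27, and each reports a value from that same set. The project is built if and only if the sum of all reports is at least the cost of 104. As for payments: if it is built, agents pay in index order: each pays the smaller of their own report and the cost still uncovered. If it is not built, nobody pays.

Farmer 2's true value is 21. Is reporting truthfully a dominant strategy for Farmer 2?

Check each profile of the others' reports and compare truth against every alternative report.
Others report (6, 6, 6): truth gives 0, best alternative gives 0.
Others report (6, 6, 20): truth gives 0, best alternative gives 0.
Others report (6, 6, 21): truth gives 0, best alternative gives 0.
Others report (6, 6, 27): truth gives 0, best alternative gives 0.
Others report (6, 20, 6): truth gives 0, best alternative gives 0.
Others report (6, 20, 20): truth gives 0, best alternative gives 0.
(Remaining 58 profiles checked similarly; truth is weakly best in each.)
In every case the truthful report is at least as good as any alternative, so it is a dominant strategy.

Yes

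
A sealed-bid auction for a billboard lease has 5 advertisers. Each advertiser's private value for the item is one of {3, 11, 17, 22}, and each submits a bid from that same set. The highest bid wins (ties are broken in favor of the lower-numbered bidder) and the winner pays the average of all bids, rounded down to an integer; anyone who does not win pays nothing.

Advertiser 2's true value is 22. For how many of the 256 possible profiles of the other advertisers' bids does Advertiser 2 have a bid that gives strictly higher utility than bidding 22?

54

Others bid (3, 3, 3, 3): truth gives 16; bid 11 gives 18 > 16. Violating.
Others bid (3, 3, 3, 11): truth gives 14; bid 11 gives 16 > 14. Violating.
Others bid (3, 3, 3, 17): truth gives 13; bid 17 gives 14 > 13. Violating.
Others bid (3, 3, 11, 3): truth gives 14; bid 11 gives 16 > 14. Violating.
Others bid (3, 3, 3, 22): truth gives 12; no alternative beats it.
Others bid (3, 3, 11, 22): truth gives 10; no alternative beats it.
(Checking all 256 profiles: 54 have a profitable deviation, 202 do not.)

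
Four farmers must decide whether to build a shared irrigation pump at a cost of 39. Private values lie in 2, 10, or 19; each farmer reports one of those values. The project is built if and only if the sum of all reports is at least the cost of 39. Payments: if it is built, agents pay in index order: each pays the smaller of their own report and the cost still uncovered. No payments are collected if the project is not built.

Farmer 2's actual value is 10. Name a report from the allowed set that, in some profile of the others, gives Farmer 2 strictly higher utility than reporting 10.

2

Suppose Farmer 1 reports 2, Farmer 3 reports 19 and Farmer 4 reports 19.
Report 10: project built, pays 10, utility 10 - 10 = 0.
Report 2: project built, pays 2, utility 10 - 2 = 8.
So reporting 2 beats truth here (8 > 0).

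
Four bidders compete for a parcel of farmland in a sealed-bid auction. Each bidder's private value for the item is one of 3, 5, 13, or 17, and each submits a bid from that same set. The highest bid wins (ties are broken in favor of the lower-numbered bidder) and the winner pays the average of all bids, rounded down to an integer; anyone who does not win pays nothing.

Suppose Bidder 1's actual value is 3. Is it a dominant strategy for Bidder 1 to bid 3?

Yes

Check each profile of the others' bids and compare truth against every alternative bid.
Others bid (5, 5, 5): truth gives 0, best alternative gives -2.
Others bid (3, 3, 5): truth gives 0, best alternative gives -1.
Others bid (3, 5, 3): truth gives 0, best alternative gives -1.
Others bid (3, 5, 5): truth gives 0, best alternative gives -1.
Others bid (5, 3, 3): truth gives 0, best alternative gives -1.
Others bid (5, 3, 5): truth gives 0, best alternative gives -1.
(Remaining 58 profiles checked similarly; truth is weakly best in each.)
In every case the truthful bid is at least as good as any alternative, so it is a dominant strategy.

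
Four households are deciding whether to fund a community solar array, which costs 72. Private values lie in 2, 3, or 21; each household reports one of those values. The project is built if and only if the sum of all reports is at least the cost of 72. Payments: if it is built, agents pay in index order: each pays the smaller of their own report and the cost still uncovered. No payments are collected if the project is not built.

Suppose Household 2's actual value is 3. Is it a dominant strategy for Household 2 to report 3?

Yes

Check each profile of the others' reports and compare truth against every alternative report.
Others report (2, 2, 2): truth gives 0, best alternative gives 0.
Others report (2, 2, 3): truth gives 0, best alternative gives 0.
Others report (2, 2, 21): truth gives 0, best alternative gives 0.
Others report (2, 3, 2): truth gives 0, best alternative gives 0.
Others report (2, 3, 3): truth gives 0, best alternative gives 0.
Others report (2, 3, 21): truth gives 0, best alternative gives 0.
(Remaining 21 profiles checked similarly; truth is weakly best in each.)
In every case the truthful report is at least as good as any alternative, so it is a dominant strategy.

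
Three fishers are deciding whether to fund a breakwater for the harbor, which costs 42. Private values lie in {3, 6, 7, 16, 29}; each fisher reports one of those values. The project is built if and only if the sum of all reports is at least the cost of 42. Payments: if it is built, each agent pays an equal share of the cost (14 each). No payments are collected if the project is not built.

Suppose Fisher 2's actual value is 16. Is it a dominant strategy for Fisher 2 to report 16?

Consider the case where Fisher 1 reports 3 and Fisher 3 reports 16.
Truthful report 16: project not built, utility 0.
Report 29 instead: project built, pays 14, utility 16 - 14 = 2.
Since 2 > 0, reporting 29 is strictly better here, so truthful reporting is not dominant.

No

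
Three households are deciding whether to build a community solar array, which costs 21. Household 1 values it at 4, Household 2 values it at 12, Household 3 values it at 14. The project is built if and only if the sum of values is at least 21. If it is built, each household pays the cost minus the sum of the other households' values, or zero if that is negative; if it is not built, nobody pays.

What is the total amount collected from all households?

Total value 30 ≥ cost 21, so it is built.
Household 1: others sum to 26; max(0, 21 - 26) = 0.
Household 2: others sum to 18; max(0, 21 - 18) = 3.
Household 3: others sum to 16; max(0, 21 - 16) = 5.
Total collected = 0 + 3 + 5 = 8.

8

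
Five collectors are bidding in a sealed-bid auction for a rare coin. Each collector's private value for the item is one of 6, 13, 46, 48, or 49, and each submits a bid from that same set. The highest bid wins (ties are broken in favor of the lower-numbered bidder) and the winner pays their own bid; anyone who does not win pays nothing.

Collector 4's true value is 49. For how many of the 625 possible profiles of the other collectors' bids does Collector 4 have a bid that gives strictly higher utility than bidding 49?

Others bid (6, 6, 6, 6): truth gives 0; bid 13 gives 36 > 0. Violating.
Others bid (6, 6, 6, 13): truth gives 0; bid 13 gives 36 > 0. Violating.
Others bid (6, 6, 6, 46): truth gives 0; bid 46 gives 3 > 0. Violating.
Others bid (6, 6, 6, 48): truth gives 0; bid 48 gives 1 > 0. Violating.
Others bid (6, 6, 6, 49): truth gives 0; no alternative beats it.
Others bid (6, 6, 13, 49): truth gives 0; no alternative beats it.
(Checking all 625 profiles: 108 have a profitable deviation, 517 do not.)

108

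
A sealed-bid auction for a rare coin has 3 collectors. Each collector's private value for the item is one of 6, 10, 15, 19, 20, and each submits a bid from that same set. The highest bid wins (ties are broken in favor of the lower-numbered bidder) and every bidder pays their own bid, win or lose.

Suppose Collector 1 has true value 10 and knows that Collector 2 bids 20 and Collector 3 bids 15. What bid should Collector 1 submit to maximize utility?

6

Bid 6: loses but pays 6, utility -6.
Bid 10: loses but pays 10, utility -10.
Bid 15: loses but pays 15, utility -15.
Bid 19: loses but pays 19, utility -19.
Bid 20: wins, pays 20, utility 10 - 20 = -10.
The best choice is 6 with utility -6.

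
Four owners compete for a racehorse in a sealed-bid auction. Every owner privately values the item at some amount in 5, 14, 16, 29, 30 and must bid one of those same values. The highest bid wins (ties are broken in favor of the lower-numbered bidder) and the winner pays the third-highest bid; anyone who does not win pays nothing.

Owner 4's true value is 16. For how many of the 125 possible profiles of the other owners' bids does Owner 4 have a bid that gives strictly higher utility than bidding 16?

Others bid (5, 5, 16): truth gives 0; bid 29 gives 11 > 0. Violating.
Others bid (5, 5, 29): truth gives 0; bid 30 gives 11 > 0. Violating.
Others bid (5, 14, 16): truth gives 0; bid 29 gives 2 > 0. Violating.
Others bid (5, 14, 29): truth gives 0; bid 30 gives 2 > 0. Violating.
Others bid (5, 5, 5): truth gives 11; no alternative beats it.
Others bid (5, 5, 14): truth gives 11; no alternative beats it.
(Checking all 125 profiles: 24 have a profitable deviation, 101 do not.)

24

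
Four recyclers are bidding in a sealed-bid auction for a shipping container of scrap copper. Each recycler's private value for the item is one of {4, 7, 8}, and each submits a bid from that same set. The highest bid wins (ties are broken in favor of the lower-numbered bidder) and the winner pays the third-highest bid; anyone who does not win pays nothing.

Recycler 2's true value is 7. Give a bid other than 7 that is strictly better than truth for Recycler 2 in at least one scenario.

Suppose Recycler 1 bids 4, Recycler 3 bids 4 and Recycler 4 bids 8.
Bid 7: loses, pays 0, utility 0.
Bid 8: wins, pays 4, utility 7 - 4 = 3.
So bidding 8 beats truth here (3 > 0).

8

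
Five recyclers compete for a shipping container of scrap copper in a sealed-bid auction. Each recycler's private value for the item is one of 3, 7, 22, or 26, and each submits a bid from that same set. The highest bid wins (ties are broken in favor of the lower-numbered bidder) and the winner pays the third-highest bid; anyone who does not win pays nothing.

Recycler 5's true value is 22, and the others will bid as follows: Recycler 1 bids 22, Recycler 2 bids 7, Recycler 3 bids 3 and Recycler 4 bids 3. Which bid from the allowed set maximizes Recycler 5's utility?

26

Bid 3: loses, pays 0, utility 0.
Bid 7: loses, pays 0, utility 0.
Bid 22: loses, pays 0, utility 0.
Bid 26: wins, pays 7, utility 22 - 7 = 15.
The best choice is 26 with utility 15.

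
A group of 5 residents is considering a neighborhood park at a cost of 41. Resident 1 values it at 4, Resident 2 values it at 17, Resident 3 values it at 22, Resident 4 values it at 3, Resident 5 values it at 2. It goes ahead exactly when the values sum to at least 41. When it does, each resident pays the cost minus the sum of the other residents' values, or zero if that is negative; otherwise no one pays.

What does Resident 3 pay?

Total value 48 ≥ cost 41, so the project is built.
The other residents' values sum to 26.
Cost minus that sum is 41 - 26 = 15.

15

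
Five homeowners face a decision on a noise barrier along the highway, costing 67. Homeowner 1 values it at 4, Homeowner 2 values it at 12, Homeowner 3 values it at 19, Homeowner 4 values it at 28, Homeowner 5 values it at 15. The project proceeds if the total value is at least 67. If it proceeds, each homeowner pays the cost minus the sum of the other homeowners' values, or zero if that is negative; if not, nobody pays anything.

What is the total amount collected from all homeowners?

Total value 78 ≥ cost 67, so it is built.
Homeowner 1: others sum to 74; max(0, 67 - 74) = 0.
Homeowner 2: others sum to 66; max(0, 67 - 66) = 1.
Homeowner 3: others sum to 59; max(0, 67 - 59) = 8.
Homeowner 4: others sum to 50; max(0, 67 - 50) = 17.
Homeowner 5: others sum to 63; max(0, 67 - 63) = 4.
Total collected = 0 + 1 + 8 + 17 + 4 = 30.

30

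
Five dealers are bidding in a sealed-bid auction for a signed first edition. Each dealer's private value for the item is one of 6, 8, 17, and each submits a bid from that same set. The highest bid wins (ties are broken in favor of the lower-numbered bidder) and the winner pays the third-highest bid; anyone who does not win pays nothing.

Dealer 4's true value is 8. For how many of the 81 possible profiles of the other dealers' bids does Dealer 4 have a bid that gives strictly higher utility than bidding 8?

Others bid (6, 6, 6, 17): truth gives 0; bid 17 gives 2 > 0. Violating.
Others bid (6, 6, 8, 6): truth gives 0; bid 17 gives 2 > 0. Violating.
Others bid (6, 8, 6, 6): truth gives 0; bid 17 gives 2 > 0. Violating.
Others bid (8, 6, 6, 6): truth gives 0; bid 17 gives 2 > 0. Violating.
Others bid (6, 6, 6, 6): truth gives 2; no alternative beats it.
Others bid (6, 6, 6, 8): truth gives 2; no alternative beats it.
(Checking all 81 profiles: 4 have a profitable deviation, 77 do not.)

4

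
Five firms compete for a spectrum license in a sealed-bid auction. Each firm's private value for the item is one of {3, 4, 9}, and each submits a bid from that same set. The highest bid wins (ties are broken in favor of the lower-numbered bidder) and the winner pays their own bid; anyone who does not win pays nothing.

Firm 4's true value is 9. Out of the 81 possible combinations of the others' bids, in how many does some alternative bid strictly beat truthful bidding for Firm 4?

2

Others bid (3, 3, 3, 3): truth gives 0; bid 4 gives 5 > 0. Violating.
Others bid (3, 3, 3, 4): truth gives 0; bid 4 gives 5 > 0. Violating.
Others bid (3, 3, 3, 9): truth gives 0; no alternative beats it.
Others bid (3, 3, 4, 3): truth gives 0; no alternative beats it.
(Checking all 81 profiles: 2 have a profitable deviation, 79 do not.)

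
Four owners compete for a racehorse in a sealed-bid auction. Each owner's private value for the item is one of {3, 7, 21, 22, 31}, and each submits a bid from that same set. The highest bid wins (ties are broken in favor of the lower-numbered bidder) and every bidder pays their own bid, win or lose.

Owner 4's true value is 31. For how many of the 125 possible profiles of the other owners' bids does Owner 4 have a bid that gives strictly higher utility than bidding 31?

88

Others bid (3, 3, 3): truth gives 0; bid 7 gives 24 > 0. Violating.
Others bid (3, 3, 7): truth gives 0; bid 21 gives 10 > 0. Violating.
Others bid (3, 3, 21): truth gives 0; bid 22 gives 9 > 0. Violating.
Others bid (3, 3, 31): truth gives -31; bid 3 gives -3 > -31. Violating.
Others bid (3, 3, 22): truth gives 0; no alternative beats it.
Others bid (3, 7, 22): truth gives 0; no alternative beats it.
(Checking all 125 profiles: 88 have a profitable deviation, 37 do not.)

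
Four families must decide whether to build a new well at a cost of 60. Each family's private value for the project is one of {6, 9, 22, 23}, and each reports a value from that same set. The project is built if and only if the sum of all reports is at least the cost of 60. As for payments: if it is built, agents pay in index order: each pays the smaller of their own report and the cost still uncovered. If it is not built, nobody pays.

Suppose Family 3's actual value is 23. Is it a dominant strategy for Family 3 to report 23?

No

Consider the case where Family 1 reports 6, Family 2 reports 9 and Family 4 reports 23.
Truthful report 23: project built, pays 23, utility 23 - 23 = 0.
Report 22 instead: project built, pays 22, utility 23 - 22 = 1.
Since 1 > 0, reporting 22 is strictly better here, so truthful reporting is not dominant.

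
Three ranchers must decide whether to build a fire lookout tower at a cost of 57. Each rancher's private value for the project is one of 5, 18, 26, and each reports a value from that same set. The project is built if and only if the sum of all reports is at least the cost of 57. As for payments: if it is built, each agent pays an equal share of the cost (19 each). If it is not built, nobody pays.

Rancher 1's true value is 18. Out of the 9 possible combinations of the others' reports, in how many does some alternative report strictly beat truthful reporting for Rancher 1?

2

Others report (18, 26): truth gives -1; report 5 gives 0 > -1. Violating.
Others report (26, 18): truth gives -1; report 5 gives 0 > -1. Violating.
Others report (5, 5): truth gives 0; no alternative beats it.
Others report (5, 18): truth gives 0; no alternative beats it.
(Checking all 9 profiles: 2 have a profitable deviation, 7 do not.)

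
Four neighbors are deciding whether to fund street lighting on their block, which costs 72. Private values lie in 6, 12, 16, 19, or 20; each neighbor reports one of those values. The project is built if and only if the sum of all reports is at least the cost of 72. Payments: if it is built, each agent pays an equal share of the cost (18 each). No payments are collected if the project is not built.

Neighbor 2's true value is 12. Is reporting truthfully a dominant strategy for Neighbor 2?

Consider the case where Neighbor 1 reports 20, Neighbor 3 reports 20 and Neighbor 4 reports 20.
Truthful report 12: project built, pays 18, utility 12 - 18 = -6.
Report 6 instead: project not built, utility 0.
Since 0 > -6, reporting 6 is strictly better here, so truthful reporting is not dominant.

No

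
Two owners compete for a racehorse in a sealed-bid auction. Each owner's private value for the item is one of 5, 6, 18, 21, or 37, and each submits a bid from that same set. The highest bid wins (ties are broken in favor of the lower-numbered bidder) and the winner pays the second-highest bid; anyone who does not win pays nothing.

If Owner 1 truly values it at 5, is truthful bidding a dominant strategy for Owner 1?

Yes

Check each profile of the others' bids and compare truth against every alternative bid.
Others bid (6): truth gives 0, best alternative gives -1.
Others bid (5): truth gives 0, best alternative gives 0.
Others bid (18): truth gives 0, best alternative gives 0.
Others bid (21): truth gives 0, best alternative gives 0.
Others bid (37): truth gives 0, best alternative gives 0.
In every case the truthful bid is at least as good as any alternative, so it is a dominant strategy.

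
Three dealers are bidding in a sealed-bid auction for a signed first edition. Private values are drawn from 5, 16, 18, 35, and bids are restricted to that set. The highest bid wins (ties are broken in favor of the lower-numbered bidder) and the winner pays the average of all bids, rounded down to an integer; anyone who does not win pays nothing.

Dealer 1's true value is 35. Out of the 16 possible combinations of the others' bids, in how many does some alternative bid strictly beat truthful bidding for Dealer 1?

9

Others bid (5, 5): truth gives 20; bid 5 gives 30 > 20. Violating.
Others bid (5, 16): truth gives 17; bid 16 gives 23 > 17. Violating.
Others bid (5, 18): truth gives 16; bid 18 gives 22 > 16. Violating.
Others bid (16, 5): truth gives 17; bid 16 gives 23 > 17. Violating.
Others bid (5, 35): truth gives 10; no alternative beats it.
Others bid (16, 35): truth gives 7; no alternative beats it.
(Checking all 16 profiles: 9 have a profitable deviation, 7 do not.)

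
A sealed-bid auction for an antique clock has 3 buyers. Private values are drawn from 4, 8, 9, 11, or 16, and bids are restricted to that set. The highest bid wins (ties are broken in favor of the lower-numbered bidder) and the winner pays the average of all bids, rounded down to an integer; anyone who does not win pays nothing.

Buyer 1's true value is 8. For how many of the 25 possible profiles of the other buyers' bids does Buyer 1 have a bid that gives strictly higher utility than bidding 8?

Others bid (4, 4): truth gives 3; bid 4 gives 4 > 3. Violating.
Others bid (4, 9): truth gives 0; bid 9 gives 1 > 0. Violating.
Others bid (9, 4): truth gives 0; bid 9 gives 1 > 0. Violating.
Others bid (4, 8): truth gives 2; no alternative beats it.
Others bid (4, 11): truth gives 0; no alternative beats it.
(Checking all 25 profiles: 3 have a profitable deviation, 22 do not.)

3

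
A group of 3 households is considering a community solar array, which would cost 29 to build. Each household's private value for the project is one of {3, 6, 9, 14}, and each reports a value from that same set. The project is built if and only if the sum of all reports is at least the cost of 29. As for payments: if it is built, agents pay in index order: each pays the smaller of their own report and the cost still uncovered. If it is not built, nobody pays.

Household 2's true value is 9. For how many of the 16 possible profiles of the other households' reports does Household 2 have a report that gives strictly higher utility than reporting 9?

3

Others report (9, 14): truth gives 0; report 6 gives 3 > 0. Violating.
Others report (14, 9): truth gives 0; report 6 gives 3 > 0. Violating.
Others report (14, 14): truth gives 0; report 3 gives 6 > 0. Violating.
Others report (3, 3): truth gives 0; no alternative beats it.
Others report (3, 6): truth gives 0; no alternative beats it.
(Checking all 16 profiles: 3 have a profitable deviation, 13 do not.)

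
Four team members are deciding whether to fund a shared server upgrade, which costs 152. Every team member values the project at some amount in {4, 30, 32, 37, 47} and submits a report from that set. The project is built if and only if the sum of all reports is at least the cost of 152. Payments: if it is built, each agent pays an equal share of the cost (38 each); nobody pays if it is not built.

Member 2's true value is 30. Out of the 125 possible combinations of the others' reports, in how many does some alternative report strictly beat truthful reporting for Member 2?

Others report (30, 47, 47): truth gives -8; report 4 gives 0 > -8. Violating.
Others report (32, 47, 47): truth gives -8; report 4 gives 0 > -8. Violating.
Others report (37, 47, 47): truth gives -8; report 4 gives 0 > -8. Violating.
Others report (47, 30, 47): truth gives -8; report 4 gives 0 > -8. Violating.
Others report (4, 4, 4): truth gives 0; no alternative beats it.
Others report (4, 4, 30): truth gives 0; no alternative beats it.
(Checking all 125 profiles: 10 have a profitable deviation, 115 do not.)

10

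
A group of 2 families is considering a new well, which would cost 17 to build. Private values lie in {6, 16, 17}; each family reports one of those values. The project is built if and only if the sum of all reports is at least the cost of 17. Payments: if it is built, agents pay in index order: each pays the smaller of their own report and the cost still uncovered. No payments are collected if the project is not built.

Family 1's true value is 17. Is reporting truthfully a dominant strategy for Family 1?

No

Consider the case where Family 2 reports 6.
Truthful report 17: project built, pays 17, utility 17 - 17 = 0.
Report 16 instead: project built, pays 16, utility 17 - 16 = 1.
Since 1 > 0, reporting 16 is strictly better here, so truthful reporting is not dominant.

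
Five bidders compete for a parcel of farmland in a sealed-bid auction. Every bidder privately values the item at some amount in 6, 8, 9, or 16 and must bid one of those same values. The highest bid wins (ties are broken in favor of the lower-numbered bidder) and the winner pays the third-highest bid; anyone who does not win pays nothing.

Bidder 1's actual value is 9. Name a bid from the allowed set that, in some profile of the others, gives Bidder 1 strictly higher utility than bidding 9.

16

Suppose Bidder 2 bids 6, Bidder 3 bids 6, Bidder 4 bids 6 and Bidder 5 bids 16.
Bid 9: loses, pays 0, utility 0.
Bid 16: wins, pays 6, utility 9 - 6 = 3.
So bidding 16 beats truth here (3 > 0).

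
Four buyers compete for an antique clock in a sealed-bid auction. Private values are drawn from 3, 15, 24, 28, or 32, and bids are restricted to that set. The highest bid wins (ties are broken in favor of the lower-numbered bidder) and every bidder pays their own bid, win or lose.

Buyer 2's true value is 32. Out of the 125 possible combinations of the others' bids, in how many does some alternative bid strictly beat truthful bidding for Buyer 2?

Others bid (3, 3, 3): truth gives 0; bid 15 gives 17 > 0. Violating.
Others bid (3, 3, 15): truth gives 0; bid 15 gives 17 > 0. Violating.
Others bid (3, 3, 24): truth gives 0; bid 24 gives 8 > 0. Violating.
Others bid (3, 3, 28): truth gives 0; bid 28 gives 4 > 0. Violating.
Others bid (3, 3, 32): truth gives 0; no alternative beats it.
Others bid (3, 15, 32): truth gives 0; no alternative beats it.
(Checking all 125 profiles: 73 have a profitable deviation, 52 do not.)

73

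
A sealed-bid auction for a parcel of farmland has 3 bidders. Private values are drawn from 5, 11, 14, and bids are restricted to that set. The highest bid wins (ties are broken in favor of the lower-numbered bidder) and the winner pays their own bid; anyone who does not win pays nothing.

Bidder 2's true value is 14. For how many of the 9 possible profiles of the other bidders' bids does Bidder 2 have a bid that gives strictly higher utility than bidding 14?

Others bid (5, 5): truth gives 0; bid 11 gives 3 > 0. Violating.
Others bid (5, 11): truth gives 0; bid 11 gives 3 > 0. Violating.
Others bid (5, 14): truth gives 0; no alternative beats it.
Others bid (11, 5): truth gives 0; no alternative beats it.
(Checking all 9 profiles: 2 have a profitable deviation, 7 do not.)

2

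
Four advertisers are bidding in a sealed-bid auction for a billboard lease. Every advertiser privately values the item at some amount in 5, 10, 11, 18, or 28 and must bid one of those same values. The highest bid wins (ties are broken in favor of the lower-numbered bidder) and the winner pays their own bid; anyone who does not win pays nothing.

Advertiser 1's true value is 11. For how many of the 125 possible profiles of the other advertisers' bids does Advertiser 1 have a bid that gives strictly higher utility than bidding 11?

8

Others bid (5, 5, 5): truth gives 0; bid 5 gives 6 > 0. Violating.
Others bid (5, 5, 10): truth gives 0; bid 10 gives 1 > 0. Violating.
Others bid (5, 10, 5): truth gives 0; bid 10 gives 1 > 0. Violating.
Others bid (5, 10, 10): truth gives 0; bid 10 gives 1 > 0. Violating.
Others bid (5, 5, 11): truth gives 0; no alternative beats it.
Others bid (5, 5, 18): truth gives 0; no alternative beats it.
(Checking all 125 profiles: 8 have a profitable deviation, 117 do not.)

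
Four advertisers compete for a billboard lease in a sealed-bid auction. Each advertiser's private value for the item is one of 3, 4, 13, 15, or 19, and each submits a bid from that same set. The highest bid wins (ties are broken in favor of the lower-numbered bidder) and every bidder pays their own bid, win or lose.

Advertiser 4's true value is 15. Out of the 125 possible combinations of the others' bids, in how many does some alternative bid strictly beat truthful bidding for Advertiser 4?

Others bid (3, 3, 3): truth gives 0; bid 4 gives 11 > 0. Violating.
Others bid (3, 3, 4): truth gives 0; bid 13 gives 2 > 0. Violating.
Others bid (3, 3, 15): truth gives -15; bid 3 gives -3 > -15. Violating.
Others bid (3, 3, 19): truth gives -15; bid 3 gives -3 > -15. Violating.
Others bid (3, 3, 13): truth gives 0; no alternative beats it.
Others bid (3, 4, 13): truth gives 0; no alternative beats it.
(Checking all 125 profiles: 106 have a profitable deviation, 19 do not.)

106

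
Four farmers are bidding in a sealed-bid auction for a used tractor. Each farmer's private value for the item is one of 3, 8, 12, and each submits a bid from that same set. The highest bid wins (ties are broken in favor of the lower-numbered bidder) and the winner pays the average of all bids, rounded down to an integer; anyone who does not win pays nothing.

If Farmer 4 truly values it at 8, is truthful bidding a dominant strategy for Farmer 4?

No

Consider the case where Farmer 1 bids 3, Farmer 2 bids 3 and Farmer 3 bids 8.
Truthful bid 8: loses, pays 0, utility 0.
Bid 12 instead: wins, pays 6, utility 8 - 6 = 2.
Since 2 > 0, bidding 12 is strictly better here, so truthful bidding is not dominant.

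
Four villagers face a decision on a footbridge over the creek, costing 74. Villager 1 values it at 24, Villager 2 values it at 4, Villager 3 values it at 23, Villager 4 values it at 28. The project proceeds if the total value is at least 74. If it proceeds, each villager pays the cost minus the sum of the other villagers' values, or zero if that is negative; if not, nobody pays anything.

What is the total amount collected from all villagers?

60

Total value 79 ≥ cost 74, so it is built.
Villager 1: others sum to 55; max(0, 74 - 55) = 19.
Villager 2: others sum to 75; max(0, 74 - 75) = 0.
Villager 3: others sum to 56; max(0, 74 - 56) = 18.
Villager 4: others sum to 51; max(0, 74 - 51) = 23.
Total collected = 19 + 0 + 18 + 23 = 60.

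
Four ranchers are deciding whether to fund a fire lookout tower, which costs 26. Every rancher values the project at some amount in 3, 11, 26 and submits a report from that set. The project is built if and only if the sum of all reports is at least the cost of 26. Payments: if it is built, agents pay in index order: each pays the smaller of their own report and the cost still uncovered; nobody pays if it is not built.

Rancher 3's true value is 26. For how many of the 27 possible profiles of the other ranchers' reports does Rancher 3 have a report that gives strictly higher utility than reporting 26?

Others report (3, 3, 11): truth gives 6; report 11 gives 15 > 6. Violating.
Others report (3, 3, 26): truth gives 6; report 3 gives 23 > 6. Violating.
Others report (3, 11, 3): truth gives 14; report 11 gives 15 > 14. Violating.
Others report (3, 11, 11): truth gives 14; report 3 gives 23 > 14. Violating.
Others report (3, 3, 3): truth gives 6; no alternative beats it.
Others report (3, 26, 3): truth gives 26; no alternative beats it.
(Checking all 27 profiles: 11 have a profitable deviation, 16 do not.)

11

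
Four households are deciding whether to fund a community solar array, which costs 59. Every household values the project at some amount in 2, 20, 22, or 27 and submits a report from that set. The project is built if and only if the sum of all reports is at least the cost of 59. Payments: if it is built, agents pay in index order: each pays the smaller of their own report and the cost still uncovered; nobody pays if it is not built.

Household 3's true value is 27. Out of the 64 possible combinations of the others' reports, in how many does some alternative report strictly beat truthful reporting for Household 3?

45

Others report (2, 20, 20): truth gives 0; report 20 gives 7 > 0. Violating.
Others report (2, 20, 22): truth gives 0; report 20 gives 7 > 0. Violating.
Others report (2, 20, 27): truth gives 0; report 20 gives 7 > 0. Violating.
Others report (2, 22, 20): truth gives 0; report 20 gives 7 > 0. Violating.
Others report (2, 2, 2): truth gives 0; no alternative beats it.
Others report (2, 2, 20): truth gives 0; no alternative beats it.
(Checking all 64 profiles: 45 have a profitable deviation, 19 do not.)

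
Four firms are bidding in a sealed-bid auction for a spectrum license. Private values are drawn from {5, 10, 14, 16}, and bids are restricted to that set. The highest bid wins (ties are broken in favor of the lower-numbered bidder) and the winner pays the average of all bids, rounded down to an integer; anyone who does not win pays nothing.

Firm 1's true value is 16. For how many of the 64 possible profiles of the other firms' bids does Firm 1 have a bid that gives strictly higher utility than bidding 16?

Others bid (5, 5, 5): truth gives 9; bid 5 gives 11 > 9. Violating.
Others bid (5, 5, 10): truth gives 7; bid 10 gives 9 > 7. Violating.
Others bid (5, 5, 14): truth gives 6; bid 14 gives 7 > 6. Violating.
Others bid (5, 10, 5): truth gives 7; bid 10 gives 9 > 7. Violating.
Others bid (5, 5, 16): truth gives 6; no alternative beats it.
Others bid (5, 10, 16): truth gives 5; no alternative beats it.
(Checking all 64 profiles: 20 have a profitable deviation, 44 do not.)

20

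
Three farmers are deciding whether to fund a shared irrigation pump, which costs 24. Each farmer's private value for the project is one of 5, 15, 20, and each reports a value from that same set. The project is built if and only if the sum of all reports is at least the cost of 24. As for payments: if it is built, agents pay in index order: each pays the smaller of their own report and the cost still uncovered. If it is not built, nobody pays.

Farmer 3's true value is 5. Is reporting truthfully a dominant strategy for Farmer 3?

Check each profile of the others' reports and compare truth against every alternative report.
Others report (5, 5): truth gives 0, best alternative gives -9.
Others report (5, 20): truth gives 5, best alternative gives 5.
Others report (15, 15): truth gives 5, best alternative gives 5.
Others report (15, 20): truth gives 5, best alternative gives 5.
Others report (20, 5): truth gives 5, best alternative gives 5.
Others report (20, 15): truth gives 5, best alternative gives 5.
(Remaining 3 profiles checked similarly; truth is weakly best in each.)
In every case the truthful report is at least as good as any alternative, so it is a dominant strategy.

Yes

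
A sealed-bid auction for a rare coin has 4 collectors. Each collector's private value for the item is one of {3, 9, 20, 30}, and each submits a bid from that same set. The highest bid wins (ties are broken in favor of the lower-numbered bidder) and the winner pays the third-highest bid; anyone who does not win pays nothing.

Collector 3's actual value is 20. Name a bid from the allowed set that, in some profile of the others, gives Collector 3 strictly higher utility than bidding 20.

Suppose Collector 1 bids 3, Collector 2 bids 3 and Collector 4 bids 30.
Bid 20: loses, pays 0, utility 0.
Bid 30: wins, pays 3, utility 20 - 3 = 17.
So bidding 30 beats truth here (17 > 0).

30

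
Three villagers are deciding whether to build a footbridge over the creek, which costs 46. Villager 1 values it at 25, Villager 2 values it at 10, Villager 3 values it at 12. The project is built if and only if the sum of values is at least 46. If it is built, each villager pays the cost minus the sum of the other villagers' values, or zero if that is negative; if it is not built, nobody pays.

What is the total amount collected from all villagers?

Total value 47 ≥ cost 46, so it is built.
Villager 1: others sum to 22; max(0, 46 - 22) = 24.
Villager 2: others sum to 37; max(0, 46 - 37) = 9.
Villager 3: others sum to 35; max(0, 46 - 35) = 11.
Total collected = 24 + 9 + 11 = 44.

44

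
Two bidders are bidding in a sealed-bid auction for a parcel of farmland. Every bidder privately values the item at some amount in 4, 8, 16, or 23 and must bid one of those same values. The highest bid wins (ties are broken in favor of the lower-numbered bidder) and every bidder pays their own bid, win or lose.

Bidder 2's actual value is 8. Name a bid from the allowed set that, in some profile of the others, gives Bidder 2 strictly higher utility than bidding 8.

Suppose Bidder 1 bids 8.
Bid 8: loses but pays 8, utility -8.
Bid 4: loses but pays 4, utility -4.
So bidding 4 beats truth here (-4 > -8).

4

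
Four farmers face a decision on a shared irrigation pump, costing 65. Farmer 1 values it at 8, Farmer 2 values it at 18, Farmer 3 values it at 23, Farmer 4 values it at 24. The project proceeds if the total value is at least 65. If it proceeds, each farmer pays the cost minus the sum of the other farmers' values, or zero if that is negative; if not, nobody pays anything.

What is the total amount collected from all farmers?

Total value 73 ≥ cost 65, so it is built.
Farmer 1: others sum to 65; max(0, 65 - 65) = 0.
Farmer 2: others sum to 55; max(0, 65 - 55) = 10.
Farmer 3: others sum to 50; max(0, 65 - 50) = 15.
Farmer 4: others sum to 49; max(0, 65 - 49) = 16.
Total collected = 0 + 10 + 15 + 16 = 41.

41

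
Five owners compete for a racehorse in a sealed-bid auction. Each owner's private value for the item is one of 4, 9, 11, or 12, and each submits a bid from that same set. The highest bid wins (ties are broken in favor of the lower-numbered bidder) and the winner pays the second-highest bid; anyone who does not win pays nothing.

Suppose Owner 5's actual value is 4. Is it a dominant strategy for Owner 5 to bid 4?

Yes

Check each profile of the others' bids and compare truth against every alternative bid.
Others bid (4, 4, 4, 4): truth gives 0, best alternative gives 0.
Others bid (4, 4, 4, 9): truth gives 0, best alternative gives 0.
Others bid (4, 4, 4, 11): truth gives 0, best alternative gives 0.
Others bid (4, 4, 4, 12): truth gives 0, best alternative gives 0.
Others bid (4, 4, 9, 4): truth gives 0, best alternative gives 0.
Others bid (4, 4, 9, 9): truth gives 0, best alternative gives 0.
(Remaining 250 profiles checked similarly; truth is weakly best in each.)
In every case the truthful bid is at least as good as any alternative, so it is a dominant strategy.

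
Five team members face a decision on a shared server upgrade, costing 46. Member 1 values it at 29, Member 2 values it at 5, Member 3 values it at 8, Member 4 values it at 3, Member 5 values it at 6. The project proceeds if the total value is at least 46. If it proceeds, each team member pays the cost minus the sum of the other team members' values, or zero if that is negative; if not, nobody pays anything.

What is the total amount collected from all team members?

Total value 51 ≥ cost 46, so it is built.
Member 1: others sum to 22; max(0, 46 - 22) = 24.
Member 2: others sum to 46; max(0, 46 - 46) = 0.
Member 3: others sum to 43; max(0, 46 - 43) = 3.
Member 4: others sum to 48; max(0, 46 - 48) = 0.
Member 5: others sum to 45; max(0, 46 - 45) = 1.
Total collected = 24 + 0 + 3 + 0 + 1 = 28.

28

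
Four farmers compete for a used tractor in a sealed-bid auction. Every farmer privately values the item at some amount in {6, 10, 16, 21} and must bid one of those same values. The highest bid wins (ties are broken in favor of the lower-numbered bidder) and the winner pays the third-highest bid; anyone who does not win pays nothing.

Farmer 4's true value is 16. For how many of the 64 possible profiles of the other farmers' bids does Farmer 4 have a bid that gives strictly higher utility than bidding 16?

Others bid (6, 6, 16): truth gives 0; bid 21 gives 10 > 0. Violating.
Others bid (6, 10, 16): truth gives 0; bid 21 gives 6 > 0. Violating.
Others bid (6, 16, 6): truth gives 0; bid 21 gives 10 > 0. Violating.
Others bid (6, 16, 10): truth gives 0; bid 21 gives 6 > 0. Violating.
Others bid (6, 6, 6): truth gives 10; no alternative beats it.
Others bid (6, 6, 10): truth gives 10; no alternative beats it.
(Checking all 64 profiles: 12 have a profitable deviation, 52 do not.)

12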